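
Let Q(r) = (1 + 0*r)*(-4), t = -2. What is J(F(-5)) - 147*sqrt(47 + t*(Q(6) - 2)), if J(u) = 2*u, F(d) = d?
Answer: -10 - 147*sqrt(59) ≈ -1139.1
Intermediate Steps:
Q(r) = -4 (Q(r) = (1 + 0)*(-4) = 1*(-4) = -4)
J(F(-5)) - 147*sqrt(47 + t*(Q(6) - 2)) = 2*(-5) - 147*sqrt(47 - 2*(-4 - 2)) = -10 - 147*sqrt(47 - 2*(-6)) = -10 - 147*sqrt(47 + 12) = -10 - 147*sqrt(59)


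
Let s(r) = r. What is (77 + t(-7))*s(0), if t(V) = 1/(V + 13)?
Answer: 0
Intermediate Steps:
t(V) = 1/(13 + V)
(77 + t(-7))*s(0) = (77 + 1/(13 - 7))*0 = (77 + 1/6)*0 = (77 + ⅙)*0 = (463/6)*0 = 0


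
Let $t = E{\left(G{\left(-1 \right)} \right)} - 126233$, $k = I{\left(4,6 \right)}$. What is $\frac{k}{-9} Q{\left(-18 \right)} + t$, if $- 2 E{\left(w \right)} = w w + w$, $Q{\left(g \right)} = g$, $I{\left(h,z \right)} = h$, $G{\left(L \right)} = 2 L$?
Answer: $-126226$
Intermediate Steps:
$k = 4$
$E{\left(w \right)} = - \frac{w}{2} - \frac{w^{2}}{2}$ ($E{\left(w \right)} = - \frac{w w + w}{2} = - \frac{w^{2} + w}{2} = - \frac{w + w^{2}}{2} = - \frac{w}{2} - \frac{w^{2}}{2}$)
$t = -126234$ ($t = - \frac{2 \left(-1\right) \left(1 + 2 \left(-1\right)\right)}{2} - 126233 = \left(- \frac{1}{2}\right) \left(-2\right) \left(1 - 2\right) - 126233 = \left(- \frac{1}{2}\right) \left(-2\right) \left(-1\right) - 126233 = -1 - 126233 = -126234$)
$\frac{k}{-9} Q{\left(-18 \right)} + t = \frac{4}{-9} \left(-18\right) - 126234 = 4 \left(- \frac{1}{9}\right) \left(-18\right) - 126234 = \left(- \frac{4}{9}\right) \left(-18\right) - 126234 = 8 - 126234 = -126226$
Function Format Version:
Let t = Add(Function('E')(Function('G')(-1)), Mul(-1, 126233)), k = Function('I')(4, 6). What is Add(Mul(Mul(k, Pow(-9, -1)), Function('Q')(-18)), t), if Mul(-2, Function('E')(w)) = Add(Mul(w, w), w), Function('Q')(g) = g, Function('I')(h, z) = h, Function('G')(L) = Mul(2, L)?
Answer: -126226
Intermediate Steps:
k = 4
Function('E')(w) = Add(Mul(Rational(-1, 2), w), Mul(Rational(-1, 2), Pow(w, 2))) (Function('E')(w) = Mul(Rational(-1, 2), Add(Mul(w, w), w)) = Mul(Rational(-1, 2), Add(Pow(w, 2), w)) = Mul(Rational(-1, 2), Add(w, Pow(w, 2))) = Add(Mul(Rational(-1, 2), w), Mul(Rational(-1, 2), Pow(w, 2))))
t = -126234 (t = Add(Mul(Rational(-1, 2), Mul(2, -1), Add(1, Mul(2, -1))), Mul(-1, 126233)) = Add(Mul(Rational(-1, 2), -2, Add(1, -2)), -126233) = Add(Mul(Rational(-1, 2), -2, -1), -126233) = Add(-1, -126233) = -126234)
Add(Mul(Mul(k, Pow(-9, -1)), Function('Q')(-18)), t) = Add(Mul(Mul(4, Pow(-9, -1)), -18), -126234) = Add(Mul(Mul(4, Rational(-1, 9)), -18), -126234) = Add(Mul(Rational(-4, 9), -18), -126234) = Add(8, -126234) = -126226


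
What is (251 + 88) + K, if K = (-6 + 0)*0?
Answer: 339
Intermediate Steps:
K = 0 (K = -6*0 = 0)
(251 + 88) + K = (251 + 88) + 0 = 339 + 0 = 339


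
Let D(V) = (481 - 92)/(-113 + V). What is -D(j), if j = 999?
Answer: -389/886 ≈ -0.43905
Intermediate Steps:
D(V) = 389/(-113 + V)
-D(j) = -389/(-113 + 999) = -389/886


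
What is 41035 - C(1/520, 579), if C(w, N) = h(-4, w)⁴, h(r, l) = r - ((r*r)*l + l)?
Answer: 2980984419686719/73116160000 ≈ 40771.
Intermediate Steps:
h(r, l) = r - l - l*r² (h(r, l) = r - (r²*l + l) = r - (l*r² + l) = r - (l + l*r²) = r + (-l - l*r²) = r - l - l*r²)
C(w, N) = (-4 - 17*w)⁴ (C(w, N) = (-4 - w - 1*w*(-4)²)⁴ = (-4 - w - 1*w*16)⁴ = (-4 - w - 16*w)⁴ = (-4 - 17*w)⁴)
41035 - C(1/520, 579) = 41035 - (4 + 17/520)⁴ = 41035 - (2097/520)⁴ = 41035 - 1*19337205913281/73116160000 = 41035 - 19337205913281/73116160000 = 2980984419686719/73116160000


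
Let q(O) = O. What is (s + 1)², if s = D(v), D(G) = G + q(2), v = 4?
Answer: 49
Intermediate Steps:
D(G) = 2 + G (D(G) = G + 2 = 2 + G)
s = 6 (s = 2 + 4 = 6)
(s + 1)² = (6 + 1)² = 7² = 49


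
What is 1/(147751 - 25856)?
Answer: 1/121895 ≈ 8.2038e-6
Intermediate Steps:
1/(147751 - 25856) = 1/121895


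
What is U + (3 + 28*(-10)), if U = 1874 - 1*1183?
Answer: 414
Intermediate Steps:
U = 691 (U = 1874 - 1183 = 691)
U + (3 + 28*(-10)) = 691 + (3 + 28*(-10)) = 691 + (3 - 280) = 691 - 277 = 414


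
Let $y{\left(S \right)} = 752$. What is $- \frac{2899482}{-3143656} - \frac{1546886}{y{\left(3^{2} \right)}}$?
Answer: $- \frac{303793565297}{147751832} \approx -2056.1$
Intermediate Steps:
$- \frac{2899482}{-3143656} - \frac{1546886}{y{\left(3^{2} \right)}} = - \frac{2899482}{-3143656} - \frac{1546886}{752} = \left(-2899482\right) \left(- \frac{1}{3143656}\right) - \frac{773443}{376} = \frac{1449741}{1571828} - \frac{773443}{376} = - \frac{303793565297}{147751832}$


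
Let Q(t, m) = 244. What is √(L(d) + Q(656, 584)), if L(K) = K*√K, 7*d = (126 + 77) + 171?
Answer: √(11956 + 374*√2618)/7 ≈ 25.190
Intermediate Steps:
d = 374/7 (d = ((126 + 77) + 171)/7 = (203 + 171)/7 = (⅐)*374 = 374/7 ≈ 53.429)
L(K) = K^(3/2)
√(L(d) + Q(656, 584)) = √((374/7)^(3/2) + 244) = √(374*√2618/49 + 244) = √(244 + 374*√2618/49)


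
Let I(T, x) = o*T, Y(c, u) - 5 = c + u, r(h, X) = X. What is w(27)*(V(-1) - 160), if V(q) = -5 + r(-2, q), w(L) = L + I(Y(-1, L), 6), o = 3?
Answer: -19920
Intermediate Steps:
Y(c, u) = 5 + c + u (Y(c, u) = 5 + (c + u) = 5 + c + u)
I(T, x) = 3*T
w(L) = 12 + 4*L (w(L) = L + 3*(5 - 1 + L) = L + 3*(4 + L) = L + (12 + 3*L) = 12 + 4*L)
V(q) = -5 + q
w(27)*(V(-1) - 160) = (12 + 4*27)*((-5 - 1) - 160) = (12 + 108)*(-6 - 160) = 120*(-166) = -19920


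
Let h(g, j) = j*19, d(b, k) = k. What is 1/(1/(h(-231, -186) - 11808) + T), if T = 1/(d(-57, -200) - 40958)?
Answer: -157861509/14125 ≈ -11176.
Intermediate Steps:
h(g, j) = 19*j
T = -1/41158 (T = 1/(-200 - 40958) = 1/(-41158) = -1/41158 ≈ -2.4297e-5)
1/(1/(h(-231, -186) - 11808) + T) = 1/(1/(19*(-186) - 11808) - 1/41158) = 1/(1/(-3534 - 11808) - 1/41158) = 1/(1/(-15342) - 1/41158) = 1/(-1/15342 - 1/41158) = 1/(-14125/157861509) = -157861509/14125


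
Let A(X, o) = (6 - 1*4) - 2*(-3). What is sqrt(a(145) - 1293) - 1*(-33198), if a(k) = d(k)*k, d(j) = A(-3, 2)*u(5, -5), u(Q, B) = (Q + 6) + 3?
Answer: 33198 + sqrt(14947) ≈ 33320.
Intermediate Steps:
u(Q, B) = 9 + Q (u(Q, B) = (6 + Q) + 3 = 9 + Q)
A(X, o) = 8 (A(X, o) = (6 - 4) + 6 = 2 + 6 = 8)
d(j) = 112 (d(j) = 8*(9 + 5) = 8*14 = 112)
a(k) = 112*k
sqrt(a(145) - 1293) - 1*(-33198) = sqrt(112*145 - 1293) - 1*(-33198) = sqrt(16240 - 1293) + 33198 = sqrt(14947) + 33198 = 33198 + sqrt(14947)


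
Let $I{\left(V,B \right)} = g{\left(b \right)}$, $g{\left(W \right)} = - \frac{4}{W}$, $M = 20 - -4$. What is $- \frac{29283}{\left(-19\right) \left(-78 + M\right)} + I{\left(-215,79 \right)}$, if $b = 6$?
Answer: $- \frac{9989}{342} \approx -29.208$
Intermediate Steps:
$M = 24$ ($M = 20 + 4 = 24$)
$I{\left(V,B \right)} = - \frac{2}{3}$ ($I{\left(V,B \right)} = - \frac{4}{6} = \left(-4\right) \frac{1}{6} = - \frac{2}{3}$)
$- \frac{29283}{\left(-19\right) \left(-78 + M\right)} + I{\left(-215,79 \right)} = - \frac{29283}{\left(-19\right) \left(-78 + 24\right)} - \frac{2}{3} = - \frac{29283}{\left(-19\right) \left(-54\right)} - \frac{2}{3} = - \frac{29283}{1026} - \frac{2}{3} = \left(-29283\right) \frac{1}{1026} - \frac{2}{3} = - \frac{9761}{342} - \frac{2}{3} = - \frac{9989}{342}$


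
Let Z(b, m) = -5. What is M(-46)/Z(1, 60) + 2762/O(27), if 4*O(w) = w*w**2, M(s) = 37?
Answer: -673031/98415 ≈ -6.8387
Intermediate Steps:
O(w) = w**3/4 (O(w) = (w*w**2)/4 = w**3/4)
M(-46)/Z(1, 60) + 2762/O(27) = 37/(-5) + 2762/(((1/4)*27**3)) = 37*(-1/5) + 2762/(((1/4)*19683)) = -37/5 + 2762/(19683/4) = -37/5 + 2762*(4/19683) = -37/5 + 11048/19683 = -673031/98415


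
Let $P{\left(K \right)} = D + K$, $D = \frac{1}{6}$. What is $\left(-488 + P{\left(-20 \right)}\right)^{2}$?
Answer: $\frac{9284209}{36} \approx 2.5789 \cdot 10^{5}$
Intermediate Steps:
$D = \frac{1}{6} \approx 0.16667$
$P{\left(K \right)} = \frac{1}{6} + K$
$\left(-488 + P{\left(-20 \right)}\right)^{2} = \left(-488 + \left(\frac{1}{6} - 20\right)\right)^{2} = \left(-488 - \frac{119}{6}\right)^{2} = \left(- \frac{3047}{6}\right)^{2} = \frac{9284209}{36}$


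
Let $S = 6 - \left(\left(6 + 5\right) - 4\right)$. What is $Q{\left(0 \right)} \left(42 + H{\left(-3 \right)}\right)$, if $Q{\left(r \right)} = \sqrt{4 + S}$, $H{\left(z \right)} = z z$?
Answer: $51 \sqrt{3} \approx 88.335$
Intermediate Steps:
$S = -1$ ($S = 6 - \left(11 - 4\right) = 6 - 7 = -1$)
$H{\left(z \right)} = z^{2}$
$Q{\left(r \right)} = \sqrt{3}$ ($Q{\left(r \right)} = \sqrt{4 - 1} = \sqrt{3}$)
$Q{\left(0 \right)} \left(42 + H{\left(-3 \right)}\right) = \sqrt{3} \left(42 + \left(-3\right)^{2}\right) = \sqrt{3} \left(42 + 9\right) = \sqrt{3} \cdot 51 = 51 \sqrt{3}$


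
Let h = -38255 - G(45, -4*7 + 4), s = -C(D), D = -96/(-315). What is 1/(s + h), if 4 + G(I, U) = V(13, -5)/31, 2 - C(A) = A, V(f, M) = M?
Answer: -3255/124511998 ≈ -2.6142e-5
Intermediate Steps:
D = 32/105 (D = -96*(-1/315) = 32/105 ≈ 0.30476)
C(A) = 2 - A
G(I, U) = -129/31 (G(I, U) = -4 - 5/31 = -129/31)
s = -178/105 (s = -(2 - 1*32/105) = -(2 - 32/105) = -1*178/105 = -178/105 ≈ -1.6952)
h = -1185776/31 (h = -38255 - 1*(-129/31) = -38255 + 129/31 = -1185776/31 ≈ -38251.)
1/(s + h) = 1/(-178/105 - 1185776/31) = 1/(-124511998/3255) = -3255/124511998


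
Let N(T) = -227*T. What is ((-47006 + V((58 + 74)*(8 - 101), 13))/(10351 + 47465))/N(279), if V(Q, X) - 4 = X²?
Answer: 15611/1220553576 ≈ 1.2790e-5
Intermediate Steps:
V(Q, X) = 4 + X²
((-47006 + V((58 + 74)*(8 - 101), 13))/(10351 + 47465))/N(279) = ((-47006 + (4 + 13²))/(10351 + 47465))/((-227*279)) = ((-47006 + (4 + 169))/57816)/(-63333) = ((-47006 + 173)*(1/57816))*(-1/63333) = -46833*1/57816*(-1/63333) = -15611/19272*(-1/63333) = 15611/1220553576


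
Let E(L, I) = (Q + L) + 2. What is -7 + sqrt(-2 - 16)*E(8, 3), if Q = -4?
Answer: -7 + 18*I*sqrt(2) ≈ -7.0 + 25.456*I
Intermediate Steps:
E(L, I) = -2 + L (E(L, I) = (-4 + L) + 2 = -2 + L)
-7 + sqrt(-2 - 16)*E(8, 3) = -7 + sqrt(-2 - 16)*(-2 + 8) = -7 + sqrt(-18)*6 = -7 + (3*I*sqrt(2))*6 = -7 + 18*I*sqrt(2)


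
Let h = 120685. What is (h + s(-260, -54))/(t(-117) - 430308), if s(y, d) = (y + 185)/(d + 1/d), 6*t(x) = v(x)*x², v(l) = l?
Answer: -704084390/4067718579 ≈ -0.17309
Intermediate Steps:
t(x) = x³/6 (t(x) = (x*x²)/6 = x³/6)
s(y, d) = (185 + y)/(d + 1/d)
(h + s(-260, -54))/(t(-117) - 430308) = (120685 - 54*(185 - 260)/(1 + (-54)²))/((⅙)*(-117)³ - 430308) = (120685 - 54*(-75)/(1 + 2916))/((⅙)*(-1601613) - 430308) = (120685 - 54*(-75)/2917)/(-533871/2 - 430308) = (120685 - 54*1/2917*(-75))/(-1394487/2) = (120685 + 4050/2917)*(-2/1394487) = (352042195/2917)*(-2/1394487) = -704084390/4067718579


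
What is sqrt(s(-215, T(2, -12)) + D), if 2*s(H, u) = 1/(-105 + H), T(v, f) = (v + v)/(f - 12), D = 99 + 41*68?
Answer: sqrt(18476790)/80 ≈ 53.731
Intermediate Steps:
D = 2887 (D = 99 + 2788 = 2887)
T(v, f) = 2*v/(-12 + f) (T(v, f) = (2*v)/(-12 + f) = 2*v/(-12 + f))
s(H, u) = 1/(2*(-105 + H))
sqrt(s(-215, T(2, -12)) + D) = sqrt(1/(2*(-105 - 215)) + 2887) = sqrt((1/2)/(-320) + 2887) = sqrt((1/2)*(-1/320) + 2887) = sqrt(-1/640 + 2887) = sqrt(1847679/640) = sqrt(18476790)/80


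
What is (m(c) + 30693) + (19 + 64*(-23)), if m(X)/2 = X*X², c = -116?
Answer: -3092552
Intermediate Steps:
m(X) = 2*X³ (m(X) = 2*(X*X²) = 2*X³)
(m(c) + 30693) + (19 + 64*(-23)) = (2*(-116)³ + 30693) + (19 + 64*(-23)) = (2*(-1560896) + 30693) + (19 - 1472) = (-3121792 + 30693) - 1453 = -3091099 - 1453 = -3092552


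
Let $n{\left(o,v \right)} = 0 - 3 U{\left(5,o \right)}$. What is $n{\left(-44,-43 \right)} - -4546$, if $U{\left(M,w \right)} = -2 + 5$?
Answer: $4537$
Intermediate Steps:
$U{\left(M,w \right)} = 3$
$n{\left(o,v \right)} = -9$ ($n{\left(o,v \right)} = 0 - 9 = -9$)
$n{\left(-44,-43 \right)} - -4546 = -9 - -4546 = -9 + 4546 = 4537$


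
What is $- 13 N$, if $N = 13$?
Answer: $-169$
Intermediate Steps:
$- 13 N = \left(-13\right) 13 = -169$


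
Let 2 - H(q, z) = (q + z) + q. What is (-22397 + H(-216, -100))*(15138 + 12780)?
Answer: -610371234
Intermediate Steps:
H(q, z) = 2 - z - 2*q (H(q, z) = 2 - ((q + z) + q) = 2 - (z + 2*q) = 2 + (-z - 2*q) = 2 - z - 2*q)
(-22397 + H(-216, -100))*(15138 + 12780) = (-22397 + (2 - 1*(-100) - 2*(-216)))*(15138 + 12780) = (-22397 + (2 + 100 + 432))*27918 = (-22397 + 534)*27918 = -21863*27918 = -610371234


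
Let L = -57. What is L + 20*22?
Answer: 383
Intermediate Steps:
L + 20*22 = -57 + 20*22 = -57 + 440 = 383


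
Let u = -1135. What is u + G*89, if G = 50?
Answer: 3315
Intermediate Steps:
u + G*89 = -1135 + 50*89 = -1135 + 4450 = 3315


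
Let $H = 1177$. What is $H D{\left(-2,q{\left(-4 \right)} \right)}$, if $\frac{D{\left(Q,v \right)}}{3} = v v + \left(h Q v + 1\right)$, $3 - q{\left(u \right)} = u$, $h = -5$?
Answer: $423720$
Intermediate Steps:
$q{\left(u \right)} = 3 - u$
$D{\left(Q,v \right)} = 3 + 3 v^{2} - 15 Q v$ ($D{\left(Q,v \right)} = 3 \left(v v + \left(- 5 Q v + 1\right)\right) = 3 \left(v^{2} - \left(-1 + 5 Q v\right)\right) = 3 \left(1 + v^{2} - 5 Q v\right) = 3 + 3 v^{2} - 15 Q v$)
$H D{\left(-2,q{\left(-4 \right)} \right)} = 1177 \left(3 + 3 \left(3 - -4\right)^{2} - - 30 \left(3 - -4\right)\right) = 1177 \left(3 + 3 \left(3 + 4\right)^{2} - - 30 \left(3 + 4\right)\right) = 1177 \left(3 + 3 \cdot 7^{2} - \left(-30\right) 7\right) = 1177 \left(3 + 3 \cdot 49 + 210\right) = 1177 \left(3 + 147 + 210\right) = 1177 \cdot 360 = 423720$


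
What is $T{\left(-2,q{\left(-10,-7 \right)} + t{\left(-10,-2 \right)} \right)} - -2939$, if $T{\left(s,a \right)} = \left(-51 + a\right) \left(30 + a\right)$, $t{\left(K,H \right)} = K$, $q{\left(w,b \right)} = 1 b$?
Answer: $2055$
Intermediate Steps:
$q{\left(w,b \right)} = b$
$T{\left(-2,q{\left(-10,-7 \right)} + t{\left(-10,-2 \right)} \right)} - -2939 = \left(-1530 + \left(-7 - 10\right)^{2} - 21 \left(-7 - 10\right)\right) - -2939 = \left(-1530 + \left(-17\right)^{2} - -357\right) + 2939 = \left(-1530 + 289 + 357\right) + 2939 = -884 + 2939 = 2055$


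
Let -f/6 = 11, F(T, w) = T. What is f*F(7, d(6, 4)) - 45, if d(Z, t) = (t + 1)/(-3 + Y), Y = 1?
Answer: -507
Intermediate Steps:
d(Z, t) = -½ - t/2 (d(Z, t) = (t + 1)/(-3 + 1) = (1 + t)/(-2) = (1 + t)*(-½) = -½ - t/2)
f = -66 (f = -6*11 = -66)
f*F(7, d(6, 4)) - 45 = -66*7 - 45 = -462 - 45 = -507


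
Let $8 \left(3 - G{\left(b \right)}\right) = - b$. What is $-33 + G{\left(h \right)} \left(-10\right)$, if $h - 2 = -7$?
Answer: $- \frac{227}{4} \approx -56.75$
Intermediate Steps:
$h = -5$ ($h = 2 - 7 = -5$)
$G{\left(b \right)} = 3 + \frac{b}{8}$ ($G{\left(b \right)} = 3 - \frac{\left(-1\right) b}{8} = 3 + \frac{b}{8}$)
$-33 + G{\left(h \right)} \left(-10\right) = -33 + \left(3 + \frac{1}{8} \left(-5\right)\right) \left(-10\right) = -33 + \left(3 - \frac{5}{8}\right) \left(-10\right) = -33 + \frac{19}{8} \left(-10\right) = -33 - \frac{95}{4} = - \frac{227}{4}$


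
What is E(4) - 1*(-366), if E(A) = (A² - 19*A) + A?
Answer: 310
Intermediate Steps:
E(A) = A² - 18*A
E(4) - 1*(-366) = 4*(-18 + 4) - 1*(-366) = 4*(-14) + 366 = -56 + 366 = 310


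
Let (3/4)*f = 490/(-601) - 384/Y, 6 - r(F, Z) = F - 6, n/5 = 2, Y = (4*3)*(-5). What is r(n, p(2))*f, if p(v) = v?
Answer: 44752/3005 ≈ 14.893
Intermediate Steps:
Y = -60 (Y = 12*(-5) = -60)
n = 10 (n = 5*2 = 10)
r(F, Z) = 12 - F (r(F, Z) = 6 - (F - 6) = 6 - (-6 + F) = 6 + (6 - F) = 12 - F)
f = 22376/3005 (f = 4*(490/(-601) - 384/(-60))/3 = 4*(490*(-1/601) - 384*(-1/60))/3 = 4*(-490/601 + 32/5)/3 = (4/3)*(16782/3005) = 22376/3005 ≈ 7.4463)
r(n, p(2))*f = (12 - 1*10)*(22376/3005) = (12 - 10)*(22376/3005) = 2*(22376/3005) = 44752/3005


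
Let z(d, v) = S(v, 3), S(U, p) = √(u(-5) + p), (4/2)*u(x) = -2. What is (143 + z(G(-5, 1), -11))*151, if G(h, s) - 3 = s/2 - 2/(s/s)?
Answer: 21593 + 151*√2 ≈ 21807.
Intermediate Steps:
u(x) = -1 (u(x) = (½)*(-2) = -1)
S(U, p) = √(-1 + p)
G(h, s) = 1 + s/2 (G(h, s) = 3 + (s/2 - 2/(s/s)) = 3 + (s*(½) - 2/1) = 3 + (s/2 - 2*1) = 3 + (s/2 - 2) = 3 + (-2 + s/2) = 1 + s/2)
z(d, v) = √2 (z(d, v) = √(-1 + 3) = √2)
(143 + z(G(-5, 1), -11))*151 = (143 + √2)*151 = 21593 + 151*√2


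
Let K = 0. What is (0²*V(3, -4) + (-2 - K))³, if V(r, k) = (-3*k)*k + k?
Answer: -8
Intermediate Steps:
V(r, k) = k - 3*k² (V(r, k) = -3*k² + k = k - 3*k²)
(0²*V(3, -4) + (-2 - K))³ = (0²*(-4*(1 - 3*(-4))) + (-2 - 1*0))³ = (0*(-4*(1 + 12)) + (-2 + 0))³ = (0*(-4*13) - 2)³ = (0*(-52) - 2)³ = (0 - 2)³ = (-2)³ = -8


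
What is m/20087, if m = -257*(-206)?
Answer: 52942/20087 ≈ 2.6356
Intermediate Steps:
m = 52942
m/20087 = 52942/20087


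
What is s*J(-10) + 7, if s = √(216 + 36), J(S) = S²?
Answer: 7 + 600*√7 ≈ 1594.5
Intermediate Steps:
s = 6*√7 (s = √252 = 6*√7 ≈ 15.875)
s*J(-10) + 7 = (6*√7)*(-10)² + 7 = (6*√7)*100 + 7 = 600*√7 + 7 = 7 + 600*√7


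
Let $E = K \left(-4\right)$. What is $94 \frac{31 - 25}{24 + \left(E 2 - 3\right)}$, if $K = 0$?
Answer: $\frac{188}{7} \approx 26.857$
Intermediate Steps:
$E = 0$ ($E = 0 \left(-4\right) = 0$)
$94 \frac{31 - 25}{24 + \left(E 2 - 3\right)} = 94 \frac{31 - 25}{24 + \left(0 \cdot 2 - 3\right)} = 94 \frac{6}{24 + \left(0 - 3\right)} = 94 \frac{6}{24 - 3} = 94 \cdot \frac{6}{21} = 94 \cdot 6 \cdot \frac{1}{21} = 94 \cdot \frac{2}{7} = \frac{188}{7}$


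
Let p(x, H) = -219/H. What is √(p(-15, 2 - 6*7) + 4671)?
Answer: √1870590/20 ≈ 68.385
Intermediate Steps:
p(x, H) = -219/H
√(p(-15, 2 - 6*7) + 4671) = √(-219/(2 - 6*7) + 4671) = √(-219/(2 - 42) + 4671) = √(-219/(-40) + 4671) = √(-219*(-1/40) + 4671) = √(219/40 + 4671) = √(187059/40) = √1870590/20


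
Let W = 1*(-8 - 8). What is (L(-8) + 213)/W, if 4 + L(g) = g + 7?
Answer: -13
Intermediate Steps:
L(g) = 3 + g (L(g) = -4 + (g + 7) = -4 + (7 + g) = 3 + g)
W = -16 (W = 1*(-16) = -16)
(L(-8) + 213)/W = ((3 - 8) + 213)/(-16) = -(-5 + 213)/16 = -1/16*208 = -13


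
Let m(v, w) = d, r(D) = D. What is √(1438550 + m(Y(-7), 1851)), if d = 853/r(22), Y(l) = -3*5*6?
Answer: 7*√14209734/22 ≈ 1199.4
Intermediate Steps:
Y(l) = -90 (Y(l) = -15*6 = -90)
d = 853/22 ≈ 38.773
m(v, w) = 853/22
√(1438550 + m(Y(-7), 1851)) = √(1438550 + 853/22) = √(31648953/22) = 7*√14209734/22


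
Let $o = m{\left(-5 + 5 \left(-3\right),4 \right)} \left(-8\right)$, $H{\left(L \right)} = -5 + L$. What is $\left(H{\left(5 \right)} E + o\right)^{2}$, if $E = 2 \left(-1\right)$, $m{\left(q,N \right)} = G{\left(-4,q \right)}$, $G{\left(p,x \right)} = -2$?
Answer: $256$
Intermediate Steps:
$m{\left(q,N \right)} = -2$
$E = -2$
$o = 16$ ($o = \left(-2\right) \left(-8\right) = 16$)
$\left(H{\left(5 \right)} E + o\right)^{2} = \left(\left(-5 + 5\right) \left(-2\right) + 16\right)^{2} = \left(0 \left(-2\right) + 16\right)^{2} = \left(0 + 16\right)^{2} = 16^{2} = 256$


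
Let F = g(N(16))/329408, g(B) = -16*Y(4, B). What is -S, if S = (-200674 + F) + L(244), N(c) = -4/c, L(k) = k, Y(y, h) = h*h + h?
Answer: 66023245437/329408 ≈ 2.0043e+5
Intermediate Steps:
Y(y, h) = h + h² (Y(y, h) = h² + h = h + h²)
g(B) = -16*B*(1 + B)
F = 3/329408 (F = -16*(-4/16)*(1 - 4/16)/329408 = -16*(-4*1/16)*(1 - 4*1/16)*(1/329408) = -16*(-¼)*(1 - ¼)*(1/329408) = -16*(-¼)*¾*(1/329408) = 3*(1/329408) = 3/329408 ≈ 9.1072e-6)
S = -66023245437/329408 (S = (-200674 + 3/329408) + 244 = -66103620989/329408 + 244 = -66023245437/329408 ≈ -2.0043e+5)
-S = -1*(-66023245437/329408) = 66023245437/329408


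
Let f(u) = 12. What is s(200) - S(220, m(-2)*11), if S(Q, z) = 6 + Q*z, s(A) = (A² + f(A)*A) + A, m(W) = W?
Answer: 47434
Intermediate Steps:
s(A) = A² + 13*A (s(A) = (A² + 12*A) + A = A² + 13*A)
s(200) - S(220, m(-2)*11) = 200*(13 + 200) - (6 + 220*(-2*11)) = 200*213 - (6 + 220*(-22)) = 42600 - (6 - 4840) = 42600 - 1*(-4834) = 42600 + 4834 = 47434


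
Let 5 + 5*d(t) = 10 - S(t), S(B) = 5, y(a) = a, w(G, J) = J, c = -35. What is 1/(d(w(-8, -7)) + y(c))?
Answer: -1/35 ≈ -0.028571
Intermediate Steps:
d(t) = 0 (d(t) = -1 + (10 - 1*5)/5 = -1 + (10 - 5)/5 = -1 + (⅕)*5 = -1 + 1 = 0)
1/(d(w(-8, -7)) + y(c)) = 1/(0 - 35) = 1/(-35) = -1/35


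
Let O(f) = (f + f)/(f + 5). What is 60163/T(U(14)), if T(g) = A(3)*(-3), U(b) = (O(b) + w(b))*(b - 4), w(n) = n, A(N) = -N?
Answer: 60163/9 ≈ 6684.8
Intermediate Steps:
O(f) = 2*f/(5 + f) (O(f) = (2*f)/(5 + f) = 2*f/(5 + f))
U(b) = (-4 + b)*(b + 2*b/(5 + b)) (U(b) = (2*b/(5 + b) + b)*(b - 4) = (b + 2*b/(5 + b))*(-4 + b) = (-4 + b)*(b + 2*b/(5 + b)))
T(g) = 9 (T(g) = -1*3*(-3) = -3*(-3) = 9)
60163/T(U(14)) = 60163/9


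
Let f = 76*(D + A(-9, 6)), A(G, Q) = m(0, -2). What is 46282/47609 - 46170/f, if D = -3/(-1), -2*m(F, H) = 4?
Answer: -57752371/95218 ≈ -606.53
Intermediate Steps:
m(F, H) = -2 (m(F, H) = -½*4 = -2)
A(G, Q) = -2
D = 3 (D = -3*(-1) = 3)
f = 76 (f = 76*(3 - 2) = 76*1 = 76)
46282/47609 - 46170/f = 46282/47609 - 46170/76 = 46282*(1/47609) - 46170*1/76 = 46282/47609 - 1215/2 = -57752371/95218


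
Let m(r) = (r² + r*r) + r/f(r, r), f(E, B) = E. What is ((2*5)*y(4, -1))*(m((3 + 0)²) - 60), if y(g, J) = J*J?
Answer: 1030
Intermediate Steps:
y(g, J) = J²
m(r) = 1 + 2*r² (m(r) = (r² + r*r) + r/r = (r² + r²) + 1 = 2*r² + 1 = 1 + 2*r²)
((2*5)*y(4, -1))*(m((3 + 0)²) - 60) = ((2*5)*(-1)²)*((1 + 2*((3 + 0)²)²) - 60) = (10*1)*((1 + 2*(3²)²) - 60) = 10*((1 + 2*9²) - 60) = 10*((1 + 2*81) - 60) = 10*((1 + 162) - 60) = 10*(163 - 60) = 10*103 = 1030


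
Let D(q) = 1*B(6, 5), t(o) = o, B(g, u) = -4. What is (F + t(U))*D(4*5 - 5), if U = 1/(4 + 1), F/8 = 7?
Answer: -1124/5 ≈ -224.80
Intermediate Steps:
F = 56 (F = 8*7 = 56)
U = 1/5 ≈ 0.20000
D(q) = -4 (D(q) = 1*(-4) = -4)
(F + t(U))*D(4*5 - 5) = (56 + 1/5)*(-4) = (281/5)*(-4) = -1124/5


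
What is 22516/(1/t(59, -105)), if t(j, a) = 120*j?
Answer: 159413280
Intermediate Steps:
22516/(1/t(59, -105)) = 22516/(1/(120*59)) = 22516/(1/7080) = 22516*7080 = 159413280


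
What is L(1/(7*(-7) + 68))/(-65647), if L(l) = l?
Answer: -1/1247293 ≈ -8.0174e-7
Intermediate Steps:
L(1/(7*(-7) + 68))/(-65647) = 1/((7*(-7) + 68)*(-65647)) = -1/65647/(-49 + 68) = -1/65647/19 = (1/19)*(-1/65647) = -1/1247293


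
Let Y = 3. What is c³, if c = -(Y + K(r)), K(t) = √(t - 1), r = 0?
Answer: -(3 + I)³ ≈ -18.0 - 26.0*I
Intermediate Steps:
K(t) = √(-1 + t)
c = -3 - I (c = -(3 + √(-1 + 0)) = -(3 + √(-1)) = -(3 + I) = -3 - I ≈ -3.0 - 1.0*I)
c³ = (-3 - I)³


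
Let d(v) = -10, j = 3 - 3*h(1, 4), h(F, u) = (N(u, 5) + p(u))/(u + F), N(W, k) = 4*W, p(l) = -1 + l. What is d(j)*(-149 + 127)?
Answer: 220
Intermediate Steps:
h(F, u) = (-1 + 5*u)/(F + u) (h(F, u) = (4*u + (-1 + u))/(u + F) = (-1 + 5*u)/(F + u))
j = -42/5 (j = 3 - 3*(-1 + 5*4)/(1 + 4) = 3 - 3*(-1 + 20)/5 = 3 - 3*19/5 = 3 - 57/5 = -42/5 ≈ -8.4000)
d(j)*(-149 + 127) = -10*(-149 + 127) = -10*(-22) = 220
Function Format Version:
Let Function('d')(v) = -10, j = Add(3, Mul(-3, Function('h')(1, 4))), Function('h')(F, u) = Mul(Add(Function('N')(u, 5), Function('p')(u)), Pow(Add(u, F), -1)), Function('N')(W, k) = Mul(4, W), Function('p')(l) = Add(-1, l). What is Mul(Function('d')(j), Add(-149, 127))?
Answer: 220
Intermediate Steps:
Function('h')(F, u) = Mul(Pow(Add(F, u), -1), Add(-1, Mul(5, u))) (Function('h')(F, u) = Mul(Add(Mul(4, u), Add(-1, u)), Pow(Add(u, F), -1)) = Mul(Add(-1, Mul(5, u)), Pow(Add(F, u), -1)) = Mul(Pow(Add(F, u), -1), Add(-1, Mul(5, u))))
j = Rational(-42, 5) (j = Add(3, Mul(-3, Mul(Pow(Add(1, 4), -1), Add(-1, Mul(5, 4))))) = Add(3, Mul(-3, Mul(Pow(5, -1), Add(-1, 20)))) = Add(3, Mul(-3, Mul(Rational(1, 5), 19))) = Add(3, Mul(-3, Rational(19, 5))) = Add(3, Rational(-57, 5)) = Rational(-42, 5) ≈ -8.4000)
Mul(Function('d')(j), Add(-149, 127)) = Mul(-10, Add(-149, 127)) = Mul(-10, -22) = 220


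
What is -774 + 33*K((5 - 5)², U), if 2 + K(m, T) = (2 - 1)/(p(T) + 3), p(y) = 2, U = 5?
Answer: -4167/5 ≈ -833.40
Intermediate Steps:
K(m, T) = -9/5 (K(m, T) = -2 + (2 - 1)/(2 + 3) = -2 + 1/5 = -2 + 1*(⅕) = -2 + ⅕ = -9/5)
-774 + 33*K((5 - 5)², U) = -774 + 33*(-9/5) = -774 - 297/5 = -4167/5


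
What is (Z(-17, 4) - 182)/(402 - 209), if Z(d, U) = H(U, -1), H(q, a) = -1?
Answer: -183/193 ≈ -0.94819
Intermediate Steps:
Z(d, U) = -1
(Z(-17, 4) - 182)/(402 - 209) = (-1 - 182)/(402 - 209) = -183/193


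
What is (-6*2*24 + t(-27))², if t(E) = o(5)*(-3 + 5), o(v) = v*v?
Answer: 56644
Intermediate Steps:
o(v) = v²
t(E) = 50 (t(E) = 5²*(-3 + 5) = 25*2 = 50)
(-6*2*24 + t(-27))² = (-6*2*24 + 50)² = (-12*24 + 50)² = (-288 + 50)² = (-238)² = 56644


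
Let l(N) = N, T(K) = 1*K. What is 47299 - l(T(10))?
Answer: 47289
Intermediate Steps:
T(K) = K
47299 - l(T(10)) = 47299 - 1*10 = 47299 - 10 = 47289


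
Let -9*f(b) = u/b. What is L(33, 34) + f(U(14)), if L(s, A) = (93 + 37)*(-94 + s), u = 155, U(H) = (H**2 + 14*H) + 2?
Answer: -28119935/3546 ≈ -7930.0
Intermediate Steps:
U(H) = 2 + H**2 + 14*H
f(b) = -155/(9*b)
L(s, A) = -12220 + 130*s (L(s, A) = 130*(-94 + s) = -12220 + 130*s)
L(33, 34) + f(U(14)) = (-12220 + 130*33) - 155/(9*(2 + 14**2 + 14*14)) = (-12220 + 4290) - 155/(9*(2 + 196 + 196)) = -7930 - 155/9/394 = -7930 - 155/9*1/394 = -7930 - 155/3546 = -28119935/3546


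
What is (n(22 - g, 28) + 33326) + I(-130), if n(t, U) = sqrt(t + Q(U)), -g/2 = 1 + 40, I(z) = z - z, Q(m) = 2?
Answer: 33326 + sqrt(106) ≈ 33336.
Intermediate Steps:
I(z) = 0
g = -82 (g = -2*(1 + 40) = -2*41 = -82)
n(t, U) = sqrt(2 + t) (n(t, U) = sqrt(t + 2) = sqrt(2 + t))
(n(22 - g, 28) + 33326) + I(-130) = (sqrt(2 + (22 - 1*(-82))) + 33326) + 0 = (sqrt(2 + (22 + 82)) + 33326) + 0 = (sqrt(2 + 104) + 33326) + 0 = (sqrt(106) + 33326) + 0 = (33326 + sqrt(106)) + 0 = 33326 + sqrt(106)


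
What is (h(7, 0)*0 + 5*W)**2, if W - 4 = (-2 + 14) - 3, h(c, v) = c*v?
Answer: 4225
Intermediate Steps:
W = 13 (W = 4 + ((-2 + 14) - 3) = 4 + (12 - 3) = 4 + 9 = 13)
(h(7, 0)*0 + 5*W)**2 = ((7*0)*0 + 5*13)**2 = (0*0 + 65)**2 = (0 + 65)**2 = 65**2 = 4225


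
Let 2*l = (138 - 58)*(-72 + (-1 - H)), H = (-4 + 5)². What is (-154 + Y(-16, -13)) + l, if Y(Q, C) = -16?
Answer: -3130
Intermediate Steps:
H = 1 (H = 1² = 1)
l = -2960 (l = ((138 - 58)*(-72 + (-1 - 1*1)))/2 = (80*(-72 + (-1 - 1)))/2 = (80*(-72 - 2))/2 = (80*(-74))/2 = (½)*(-5920) = -2960)
(-154 + Y(-16, -13)) + l = (-154 - 16) - 2960 = -170 - 2960 = -3130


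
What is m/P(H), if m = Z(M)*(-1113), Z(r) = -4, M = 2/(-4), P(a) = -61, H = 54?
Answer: -4452/61 ≈ -72.984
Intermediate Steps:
M = -1/2 (M = 2*(-1/4) = -1/2 ≈ -0.50000)
m = 4452 (m = -4*(-1113) = 4452)
m/P(H) = 4452/(-61) = 4452*(-1/61) = -4452/61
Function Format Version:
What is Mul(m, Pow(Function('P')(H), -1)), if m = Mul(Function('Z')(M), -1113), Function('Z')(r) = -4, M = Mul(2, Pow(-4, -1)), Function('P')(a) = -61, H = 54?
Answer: Rational(-4452, 61) ≈ -72.984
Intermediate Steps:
M = Rational(-1, 2) (M = Mul(2, Rational(-1, 4)) = Rational(-1, 2) ≈ -0.50000)
m = 4452 (m = Mul(-4, -1113) = 4452)
Mul(m, Pow(Function('P')(H), -1)) = Mul(4452, Pow(-61, -1)) = Mul(4452, Rational(-1, 61)) = Rational(-4452, 61)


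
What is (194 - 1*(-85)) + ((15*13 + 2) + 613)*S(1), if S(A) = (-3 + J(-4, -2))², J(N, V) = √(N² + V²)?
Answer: 23769 - 9720*√5 ≈ 2034.4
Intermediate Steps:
S(A) = (-3 + 2*√5)² (S(A) = (-3 + √((-4)² + (-2)²))² = (-3 + √(16 + 4))² = (-3 + √20)² = (-3 + 2*√5)²)
(194 - 1*(-85)) + ((15*13 + 2) + 613)*S(1) = (194 - 1*(-85)) + ((15*13 + 2) + 613)*(29 - 12*√5) = (194 + 85) + ((195 + 2) + 613)*(29 - 12*√5) = 279 + (197 + 613)*(29 - 12*√5) = 279 + 810*(29 - 12*√5) = 279 + (23490 - 9720*√5) = 23769 - 9720*√5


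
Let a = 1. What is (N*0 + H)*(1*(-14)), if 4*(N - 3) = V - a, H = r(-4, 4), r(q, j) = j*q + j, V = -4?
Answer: 168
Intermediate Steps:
r(q, j) = j + j*q
H = -12 (H = 4*(1 - 4) = 4*(-3) = -12)
N = 7/4 (N = 3 + (-4 - 1*1)/4 = 3 + (-4 - 1)/4 = 3 + (1/4)*(-5) = 3 - 5/4 = 7/4 ≈ 1.7500)
(N*0 + H)*(1*(-14)) = ((7/4)*0 - 12)*(1*(-14)) = (0 - 12)*(-14) = -12*(-14) = 168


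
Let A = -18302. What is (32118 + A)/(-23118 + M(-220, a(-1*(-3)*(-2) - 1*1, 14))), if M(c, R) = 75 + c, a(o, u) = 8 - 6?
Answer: -13816/23263 ≈ -0.59390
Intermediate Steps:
a(o, u) = 2
(32118 + A)/(-23118 + M(-220, a(-1*(-3)*(-2) - 1*1, 14))) = (32118 - 18302)/(-23118 + (75 - 220)) = 13816/(-23118 - 145) = 13816/(-23263) = 13816*(-1/23263) = -13816/23263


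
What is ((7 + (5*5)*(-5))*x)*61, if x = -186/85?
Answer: 1338828/85 ≈ 15751.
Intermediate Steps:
x = -186/85 (x = -186*1/85 = -186/85 ≈ -2.1882)
((7 + (5*5)*(-5))*x)*61 = ((7 + (5*5)*(-5))*(-186/85))*61 = ((7 + 25*(-5))*(-186/85))*61 = ((7 - 125)*(-186/85))*61 = -118*(-186/85)*61 = (21948/85)*61 = 1338828/85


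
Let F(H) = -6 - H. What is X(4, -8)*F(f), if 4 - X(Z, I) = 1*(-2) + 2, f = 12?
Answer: -72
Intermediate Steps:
X(Z, I) = 4 (X(Z, I) = 4 - (1*(-2) + 2) = 4 - (-2 + 2) = 4 - 1*0 = 4 + 0 = 4)
X(4, -8)*F(f) = 4*(-6 - 1*12) = 4*(-6 - 12) = 4*(-18) = -72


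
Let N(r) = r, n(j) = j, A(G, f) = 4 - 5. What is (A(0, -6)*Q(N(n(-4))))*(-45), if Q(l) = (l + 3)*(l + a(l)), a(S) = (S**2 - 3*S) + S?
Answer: -900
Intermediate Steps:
A(G, f) = -1
a(S) = S**2 - 2*S
Q(l) = (3 + l)*(l + l*(-2 + l)) (Q(l) = (l + 3)*(l + l*(-2 + l)) = (3 + l)*(l + l*(-2 + l)))
(A(0, -6)*Q(N(n(-4))))*(-45) = -(-4)*(-3 + (-4)**2 + 2*(-4))*(-45) = -(-4)*(-3 + 16 - 8)*(-45) = -(-4)*5*(-45) = -1*(-20)*(-45) = 20*(-45) = -900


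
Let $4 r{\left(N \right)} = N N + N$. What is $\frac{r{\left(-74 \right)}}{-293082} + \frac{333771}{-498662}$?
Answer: $- \frac{98495715253}{146148856284} \approx -0.67394$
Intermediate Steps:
$r{\left(N \right)} = \frac{N}{4} + \frac{N^{2}}{4}$ ($r{\left(N \right)} = \frac{N N + N}{4} = \frac{N^{2} + N}{4} = \frac{N + N^{2}}{4} = \frac{N}{4} + \frac{N^{2}}{4}$)
$\frac{r{\left(-74 \right)}}{-293082} + \frac{333771}{-498662} = \frac{\frac{1}{4} \left(-74\right) \left(1 - 74\right)}{-293082} + \frac{333771}{-498662} = \frac{1}{4} \left(-74\right) \left(-73\right) \left(- \frac{1}{293082}\right) + 333771 \left(- \frac{1}{498662}\right) = \frac{2701}{2} \left(- \frac{1}{293082}\right) - \frac{333771}{498662} = - \frac{2701}{586164} - \frac{333771}{498662} = - \frac{98495715253}{146148856284}$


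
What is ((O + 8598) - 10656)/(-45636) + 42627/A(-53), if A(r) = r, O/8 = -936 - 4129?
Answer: -971534569/1209354 ≈ -803.35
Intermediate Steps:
O = -40520 (O = 8*(-936 - 4129) = 8*(-5065) = -40520)
((O + 8598) - 10656)/(-45636) + 42627/A(-53) = ((-40520 + 8598) - 10656)/(-45636) + 42627/(-53) = (-31922 - 10656)*(-1/45636) + 42627*(-1/53) = -42578*(-1/45636) - 42627/53 = 21289/22818 - 42627/53 = -971534569/1209354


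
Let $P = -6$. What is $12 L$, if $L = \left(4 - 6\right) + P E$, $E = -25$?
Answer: $1776$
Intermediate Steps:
$L = 148$ ($L = \left(4 - 6\right) - -150 = \left(4 - 6\right) + 150 = -2 + 150 = 148$)
$12 L = 12 \cdot 148 = 1776$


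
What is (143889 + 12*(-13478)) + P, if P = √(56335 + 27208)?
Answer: -17847 + √83543 ≈ -17558.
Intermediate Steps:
P = √83543 ≈ 289.04
(143889 + 12*(-13478)) + P = (143889 + 12*(-13478)) + √83543 = (143889 - 161736) + √83543 = -17847 + √83543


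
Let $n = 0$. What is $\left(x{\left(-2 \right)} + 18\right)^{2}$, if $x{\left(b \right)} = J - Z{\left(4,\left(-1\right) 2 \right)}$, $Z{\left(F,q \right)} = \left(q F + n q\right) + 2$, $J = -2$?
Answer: $484$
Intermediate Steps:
$Z{\left(F,q \right)} = 2 + F q$ ($Z{\left(F,q \right)} = \left(q F + 0 q\right) + 2 = \left(F q + 0\right) + 2 = F q + 2 = 2 + F q$)
$x{\left(b \right)} = 4$ ($x{\left(b \right)} = -2 - \left(2 + 4 \left(\left(-1\right) 2\right)\right) = -2 - \left(2 + 4 \left(-2\right)\right) = -2 - \left(2 - 8\right) = -2 - -6 = -2 + 6 = 4$)
$\left(x{\left(-2 \right)} + 18\right)^{2} = \left(4 + 18\right)^{2} = 22^{2} = 484$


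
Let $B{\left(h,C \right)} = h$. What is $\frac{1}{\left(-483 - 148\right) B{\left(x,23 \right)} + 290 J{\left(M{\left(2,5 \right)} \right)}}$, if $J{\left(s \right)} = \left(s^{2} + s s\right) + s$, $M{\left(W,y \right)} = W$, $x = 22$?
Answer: $- \frac{1}{10982} \approx -9.1058 \cdot 10^{-5}$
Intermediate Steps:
$J{\left(s \right)} = s + 2 s^{2}$ ($J{\left(s \right)} = \left(s^{2} + s^{2}\right) + s = 2 s^{2} + s = s + 2 s^{2}$)
$\frac{1}{\left(-483 - 148\right) B{\left(x,23 \right)} + 290 J{\left(M{\left(2,5 \right)} \right)}} = \frac{1}{\left(-483 - 148\right) 22 + 290 \cdot 2 \left(1 + 2 \cdot 2\right)} = \frac{1}{\left(-631\right) 22 + 290 \cdot 2 \left(1 + 4\right)} = \frac{1}{-13882 + 290 \cdot 2 \cdot 5} = \frac{1}{-13882 + 290 \cdot 10} = \frac{1}{-13882 + 2900} = \frac{1}{-10982} = - \frac{1}{10982}$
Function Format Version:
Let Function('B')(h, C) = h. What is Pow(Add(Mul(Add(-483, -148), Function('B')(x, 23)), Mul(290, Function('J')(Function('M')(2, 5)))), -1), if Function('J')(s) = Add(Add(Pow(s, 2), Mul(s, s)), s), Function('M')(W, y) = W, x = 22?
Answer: Rational(-1, 10982) ≈ -9.1058e-5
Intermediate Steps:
Function('J')(s) = Add(s, Mul(2, Pow(s, 2))) (Function('J')(s) = Add(Add(Pow(s, 2), Pow(s, 2)), s) = Add(Mul(2, Pow(s, 2)), s) = Add(s, Mul(2, Pow(s, 2))))
Pow(Add(Mul(Add(-483, -148), Function('B')(x, 23)), Mul(290, Function('J')(Function('M')(2, 5)))), -1) = Pow(Add(Mul(Add(-483, -148), 22), Mul(290, Mul(2, Add(1, Mul(2, 2))))), -1) = Pow(Add(Mul(-631, 22), Mul(290, Mul(2, Add(1, 4)))), -1) = Pow(Add(-13882, Mul(290, Mul(2, 5))), -1) = Pow(Add(-13882, Mul(290, 10)), -1) = Pow(Add(-13882, 2900), -1) = Pow(-10982, -1) = Rational(-1, 10982)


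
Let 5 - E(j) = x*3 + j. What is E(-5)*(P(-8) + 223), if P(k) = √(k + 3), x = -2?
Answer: 3568 + 16*I*√5 ≈ 3568.0 + 35.777*I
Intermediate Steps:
E(j) = 11 - j (E(j) = 5 - (-2*3 + j) = 5 - (-6 + j) = 5 + (6 - j) = 11 - j)
P(k) = √(3 + k)
E(-5)*(P(-8) + 223) = (11 - 1*(-5))*(√(3 - 8) + 223) = (11 + 5)*(√(-5) + 223) = 16*(I*√5 + 223) = 16*(223 + I*√5) = 3568 + 16*I*√5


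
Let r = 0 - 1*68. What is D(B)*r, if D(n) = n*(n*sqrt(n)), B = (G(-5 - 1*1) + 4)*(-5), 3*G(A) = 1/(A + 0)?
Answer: -2142425*I*sqrt(710)/486 ≈ -1.1746e+5*I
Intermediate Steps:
G(A) = 1/(3*A) (G(A) = 1/(3*(A + 0)) = 1/(3*A))
B = -355/18 (B = (1/(3*(-5 - 1*1)) + 4)*(-5) = (1/(3*(-5 - 1)) + 4)*(-5) = ((1/3)/(-6) + 4)*(-5) = ((1/3)*(-1/6) + 4)*(-5) = (-1/18 + 4)*(-5) = (71/18)*(-5) = -355/18 ≈ -19.722)
D(n) = n**(5/2) (D(n) = n*n**(3/2) = n**(5/2))
r = -68 (r = 0 - 68 = -68)
D(B)*r = (-355/18)**(5/2)*(-68) = (126025*I*sqrt(710)/1944)*(-68) = -2142425*I*sqrt(710)/486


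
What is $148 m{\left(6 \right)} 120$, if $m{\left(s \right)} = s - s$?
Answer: $0$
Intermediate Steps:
$m{\left(s \right)} = 0$
$148 m{\left(6 \right)} 120 = 148 \cdot 0 \cdot 120 = 0 \cdot 120 = 0$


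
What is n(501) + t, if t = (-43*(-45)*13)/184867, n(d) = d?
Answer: 92643522/184867 ≈ 501.14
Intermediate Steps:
t = 25155/184867 (t = (1935*13)*(1/184867) = 25155*(1/184867) = 25155/184867 ≈ 0.13607)
n(501) + t = 501 + 25155/184867 = 92643522/184867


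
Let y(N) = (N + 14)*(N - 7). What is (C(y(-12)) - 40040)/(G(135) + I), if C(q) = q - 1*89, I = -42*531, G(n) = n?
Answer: 4463/2463 ≈ 1.8120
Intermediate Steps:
y(N) = (-7 + N)*(14 + N) (y(N) = (14 + N)*(-7 + N) = (-7 + N)*(14 + N))
I = -22302
C(q) = -89 + q (C(q) = q - 89 = -89 + q)
(C(y(-12)) - 40040)/(G(135) + I) = ((-89 + (-98 + (-12)**2 + 7*(-12))) - 40040)/(135 - 22302) = ((-89 + (-98 + 144 - 84)) - 40040)/(-22167) = ((-89 - 38) - 40040)*(-1/22167) = (-127 - 40040)*(-1/22167) = -40167*(-1/22167) = 4463/2463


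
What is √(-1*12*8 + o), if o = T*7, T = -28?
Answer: 2*I*√73 ≈ 17.088*I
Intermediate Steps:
o = -196 (o = -28*7 = -196)
√(-1*12*8 + o) = √(-1*12*8 - 196) = √(-12*8 - 196) = √(-96 - 196) = √(-292) = 2*I*√73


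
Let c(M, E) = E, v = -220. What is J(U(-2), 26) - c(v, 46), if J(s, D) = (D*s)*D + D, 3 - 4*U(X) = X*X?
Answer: -189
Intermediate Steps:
U(X) = ¾ - X²/4 (U(X) = ¾ - X*X/4 = ¾ - X²/4)
J(s, D) = D + s*D² (J(s, D) = s*D² + D = D + s*D²)
J(U(-2), 26) - c(v, 46) = 26*(1 + 26*(¾ - ¼*(-2)²)) - 1*46 = 26*(1 + 26*(¾ - ¼*4)) - 46 = 26*(1 + 26*(¾ - 1)) - 46 = 26*(1 + 26*(-¼)) - 46 = 26*(1 - 13/2) - 46 = 26*(-11/2) - 46 = -143 - 46 = -189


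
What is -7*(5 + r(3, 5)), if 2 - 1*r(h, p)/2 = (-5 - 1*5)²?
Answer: 1337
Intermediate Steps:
r(h, p) = -196 (r(h, p) = 4 - 2*(-5 - 1*5)² = 4 - 2*(-5 - 5)² = 4 - 2*(-10)² = 4 - 2*100 = 4 - 200 = -196)
-7*(5 + r(3, 5)) = -7*(5 - 196) = -7*(-191) = 1337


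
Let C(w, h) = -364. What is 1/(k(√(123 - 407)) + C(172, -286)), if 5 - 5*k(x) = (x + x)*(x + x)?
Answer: -5/679 ≈ -0.0073638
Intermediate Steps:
k(x) = 1 - 4*x²/5 (k(x) = 1 - (x + x)*(x + x)/5 = 1 - 2*x*2*x/5 = 1 - 4*x²/5)
1/(k(√(123 - 407)) + C(172, -286)) = 1/((1 - 4*(√(123 - 407))²/5) - 364) = 1/((1 - 4*(√(-284))²/5) - 364) = 1/((1 - 4*(2*I*√71)²/5) - 364) = 1/((1 - ⅘*(-284)) - 364) = 1/((1 + 1136/5) - 364) = 1/(1141/5 - 364) = 1/(-679/5) = -5/679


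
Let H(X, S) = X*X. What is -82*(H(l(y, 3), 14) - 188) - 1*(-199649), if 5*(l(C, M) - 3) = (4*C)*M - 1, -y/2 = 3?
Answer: 5100777/25 ≈ 2.0403e+5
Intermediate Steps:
y = -6 (y = -2*3 = -6)
l(C, M) = 14/5 + 4*C*M/5 (l(C, M) = 3 + ((4*C)*M - 1)/5 = 3 + (4*C*M - 1)/5 = 3 + (-1 + 4*C*M)/5 = 3 + (-⅕ + 4*C*M/5) = 14/5 + 4*C*M/5)
H(X, S) = X²
-82*(H(l(y, 3), 14) - 188) - 1*(-199649) = -82*((14/5 + (⅘)*(-6)*3)² - 188) - 1*(-199649) = -82*((14/5 - 72/5)² - 188) + 199649 = -82*((-58/5)² - 188) + 199649 = -82*(3364/25 - 188) + 199649 = -82*(-1336/25) + 199649 = 109552/25 + 199649 = 5100777/25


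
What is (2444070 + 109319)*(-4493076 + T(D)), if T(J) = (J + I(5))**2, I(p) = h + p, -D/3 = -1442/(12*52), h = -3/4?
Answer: -124083872511837883/10816 ≈ -1.1472e+13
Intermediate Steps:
h = -3/4 (h = -3*1/4 = -3/4 ≈ -0.75000)
D = 721/104 (D = -(-4326)/(12*52) = -(-4326)/624 = -3*(-721/312) = 721/104 ≈ 6.9327)
I(p) = -3/4 + p
T(J) = (17/4 + J)**2 (T(J) = (J + (-3/4 + 5))**2 = (J + 17/4)**2 = (17/4 + J)**2)
(2444070 + 109319)*(-4493076 + T(D)) = (2444070 + 109319)*(-4493076 + (17 + 4*(721/104))**2/16) = 2553389*(-4493076 + (17 + 721/26)**2/16) = 2553389*(-4493076 + (1163/26)**2/16) = 2553389*(-4493076 + (1/16)*(1352569/676)) = 2553389*(-4493076 + 1352569/10816) = 2553389*(-48595757447/10816) = -124083872511837883/10816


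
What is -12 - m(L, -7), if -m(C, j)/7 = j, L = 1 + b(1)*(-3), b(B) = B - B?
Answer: -61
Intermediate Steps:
b(B) = 0
L = 1 (L = 1 + 0*(-3) = 1 + 0 = 1)
m(C, j) = -7*j
-12 - m(L, -7) = -12 - (-7)*(-7) = -12 - 1*49 = -12 - 49 = -61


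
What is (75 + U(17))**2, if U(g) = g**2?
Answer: 132496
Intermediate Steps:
(75 + U(17))**2 = (75 + 17**2)**2 = (75 + 289)**2 = 364**2 = 132496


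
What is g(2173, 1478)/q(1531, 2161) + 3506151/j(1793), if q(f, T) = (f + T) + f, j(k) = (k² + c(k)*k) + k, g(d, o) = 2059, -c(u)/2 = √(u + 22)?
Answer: 677391364589/455638579404 + 1168717*√15/87236948 ≈ 1.5386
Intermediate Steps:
c(u) = -2*√(22 + u) (c(u) = -2*√(u + 22) = -2*√(22 + u))
j(k) = k + k² - 2*k*√(22 + k) (j(k) = (k² + (-2*√(22 + k))*k) + k = (k² - 2*k*√(22 + k)) + k = k + k² - 2*k*√(22 + k))
q(f, T) = T + 2*f (q(f, T) = (T + f) + f = T + 2*f)
g(2173, 1478)/q(1531, 2161) + 3506151/j(1793) = 2059/(2161 + 2*1531) + 3506151/((1793*(1 + 1793 - 2*√(22 + 1793)))) = 2059/(2161 + 3062) + 3506151/((1793*(1 + 1793 - 22*√15))) = 2059/5223 + 3506151/((1793*(1 + 1793 - 22*√15))) = 2059*(1/5223) + 3506151/((1793*(1 + 1793 - 22*√15))) = 2059/5223 + 3506151/((1793*(1794 - 22*√15))) = 2059/5223 + 3506151/(3216642 - 39446*√15)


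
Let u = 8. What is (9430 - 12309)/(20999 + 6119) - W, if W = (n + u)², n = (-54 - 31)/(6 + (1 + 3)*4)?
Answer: -112978797/6562556 ≈ -17.216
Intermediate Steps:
n = -85/22 (n = -85/(6 + 4*4) = -85/(6 + 16) = -85/22 ≈ -3.8636)
W = 8281/484 (W = (-85/22 + 8)² = (91/22)² = 8281/484 ≈ 17.109)
(9430 - 12309)/(20999 + 6119) - W = (9430 - 12309)/(20999 + 6119) - 1*8281/484 = -2879/27118 - 8281/484 = -112978797/6562556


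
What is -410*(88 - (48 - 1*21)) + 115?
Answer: -24895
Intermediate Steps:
-410*(88 - (48 - 1*21)) + 115 = -410*(88 - (48 - 21)) + 115 = -410*(88 - 1*27) + 115 = -410*(88 - 27) + 115 = -410*61 + 115 = -25010 + 115 = -24895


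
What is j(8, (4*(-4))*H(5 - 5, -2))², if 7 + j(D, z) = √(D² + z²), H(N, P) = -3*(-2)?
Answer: 9329 - 112*√145 ≈ 7980.3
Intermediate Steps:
H(N, P) = 6
j(D, z) = -7 + √(D² + z²)
j(8, (4*(-4))*H(5 - 5, -2))² = (-7 + √(8² + ((4*(-4))*6)²))² = (-7 + √(64 + (-16*6)²))² = (-7 + √(64 + (-96)²))² = (-7 + √(64 + 9216))² = (-7 + √9280)² = (-7 + 8*√145)²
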